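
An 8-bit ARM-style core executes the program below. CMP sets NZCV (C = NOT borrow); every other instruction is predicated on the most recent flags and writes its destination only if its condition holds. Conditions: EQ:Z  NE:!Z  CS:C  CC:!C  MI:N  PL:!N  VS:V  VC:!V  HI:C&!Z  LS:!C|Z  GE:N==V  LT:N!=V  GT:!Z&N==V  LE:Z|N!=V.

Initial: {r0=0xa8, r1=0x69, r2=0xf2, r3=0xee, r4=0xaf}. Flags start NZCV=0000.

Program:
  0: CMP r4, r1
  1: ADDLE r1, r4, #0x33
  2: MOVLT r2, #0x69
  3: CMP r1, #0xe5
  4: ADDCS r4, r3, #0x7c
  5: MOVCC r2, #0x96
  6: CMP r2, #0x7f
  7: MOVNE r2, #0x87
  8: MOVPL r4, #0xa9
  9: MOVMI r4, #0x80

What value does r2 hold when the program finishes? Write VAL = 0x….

VAL = 0x87

0: ✓ CMP  NZCV=0011
1: ✓ ADDLE  r1←0xe2
2: ✓ MOVLT  r2←0x69
3: ✓ CMP  NZCV=1000
4: · ADDCS
5: ✓ MOVCC  r2←0x96
6: ✓ CMP  NZCV=0011
7: ✓ MOVNE  r2←0x87
8: ✓ MOVPL  r4←0xa9
9: · MOVMI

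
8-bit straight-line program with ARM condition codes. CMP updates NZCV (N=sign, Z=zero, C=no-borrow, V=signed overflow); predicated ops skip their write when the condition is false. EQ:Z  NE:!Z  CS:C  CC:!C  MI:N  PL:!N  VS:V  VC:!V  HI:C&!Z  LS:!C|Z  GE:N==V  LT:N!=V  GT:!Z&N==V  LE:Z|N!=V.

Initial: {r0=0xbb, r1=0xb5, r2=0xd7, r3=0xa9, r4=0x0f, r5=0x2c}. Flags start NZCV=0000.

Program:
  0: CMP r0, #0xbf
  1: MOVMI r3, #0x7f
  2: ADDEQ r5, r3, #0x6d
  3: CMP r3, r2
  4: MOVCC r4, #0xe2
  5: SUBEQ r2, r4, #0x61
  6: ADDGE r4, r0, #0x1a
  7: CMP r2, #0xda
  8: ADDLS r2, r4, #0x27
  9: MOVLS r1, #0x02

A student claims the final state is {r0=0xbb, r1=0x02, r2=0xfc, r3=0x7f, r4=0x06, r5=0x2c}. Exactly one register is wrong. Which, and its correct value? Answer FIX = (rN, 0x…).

[0] flags=1000 → (cmp)
[1] flags=1000 MI?T → r3=0x7f
[2] flags=1000 EQ?F → skip
[3] flags=1001 → (cmp)
[4] flags=1001 CC?T → r4=0xe2
[5] flags=1001 EQ?F → skip
[6] flags=1001 GE?T → r4=0xd5
[7] flags=1000 → (cmp)
[8] flags=1000 LS?T → r2=0xfc
[9] flags=1000 LS?T → r1=0x02

FIX = (r4, 0xd5)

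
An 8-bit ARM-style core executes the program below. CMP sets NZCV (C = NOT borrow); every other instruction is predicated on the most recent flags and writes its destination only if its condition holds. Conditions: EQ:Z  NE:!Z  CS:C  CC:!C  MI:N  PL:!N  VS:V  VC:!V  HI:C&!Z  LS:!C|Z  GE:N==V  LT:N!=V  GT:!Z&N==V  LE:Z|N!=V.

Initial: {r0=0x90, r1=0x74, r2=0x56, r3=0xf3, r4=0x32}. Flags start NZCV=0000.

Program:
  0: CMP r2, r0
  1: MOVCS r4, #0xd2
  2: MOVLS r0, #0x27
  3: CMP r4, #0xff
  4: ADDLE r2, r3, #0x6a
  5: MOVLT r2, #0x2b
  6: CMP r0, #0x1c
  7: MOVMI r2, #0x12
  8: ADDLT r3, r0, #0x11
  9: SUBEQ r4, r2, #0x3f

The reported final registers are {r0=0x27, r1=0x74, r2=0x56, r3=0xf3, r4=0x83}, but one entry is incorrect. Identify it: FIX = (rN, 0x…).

0: ✓ CMP  NZCV=1001
1: · MOVCS
2: ✓ MOVLS  r0←0x27
3: ✓ CMP  NZCV=0000
4: · ADDLE
5: · MOVLT
6: ✓ CMP  NZCV=0010
7: · MOVMI
8: · ADDLT
9: · SUBEQ

FIX = (r4, 0x32)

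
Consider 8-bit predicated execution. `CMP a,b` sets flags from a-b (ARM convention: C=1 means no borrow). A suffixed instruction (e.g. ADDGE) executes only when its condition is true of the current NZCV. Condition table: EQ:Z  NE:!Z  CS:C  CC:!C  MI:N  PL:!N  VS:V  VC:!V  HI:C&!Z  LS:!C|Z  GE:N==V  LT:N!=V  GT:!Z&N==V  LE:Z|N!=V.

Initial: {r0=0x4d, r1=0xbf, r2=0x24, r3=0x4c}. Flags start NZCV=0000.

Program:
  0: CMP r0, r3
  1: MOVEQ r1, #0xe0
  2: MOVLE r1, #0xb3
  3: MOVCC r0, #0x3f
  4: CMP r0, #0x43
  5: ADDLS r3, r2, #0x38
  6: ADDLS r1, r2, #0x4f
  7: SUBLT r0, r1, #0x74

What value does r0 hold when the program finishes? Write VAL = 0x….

0: ✓ CMP  NZCV=0010
1: · MOVEQ
2: · MOVLE
3: · MOVCC
4: ✓ CMP  NZCV=0010
5: · ADDLS
6: · ADDLS
7: · SUBLT

VAL = 0x4d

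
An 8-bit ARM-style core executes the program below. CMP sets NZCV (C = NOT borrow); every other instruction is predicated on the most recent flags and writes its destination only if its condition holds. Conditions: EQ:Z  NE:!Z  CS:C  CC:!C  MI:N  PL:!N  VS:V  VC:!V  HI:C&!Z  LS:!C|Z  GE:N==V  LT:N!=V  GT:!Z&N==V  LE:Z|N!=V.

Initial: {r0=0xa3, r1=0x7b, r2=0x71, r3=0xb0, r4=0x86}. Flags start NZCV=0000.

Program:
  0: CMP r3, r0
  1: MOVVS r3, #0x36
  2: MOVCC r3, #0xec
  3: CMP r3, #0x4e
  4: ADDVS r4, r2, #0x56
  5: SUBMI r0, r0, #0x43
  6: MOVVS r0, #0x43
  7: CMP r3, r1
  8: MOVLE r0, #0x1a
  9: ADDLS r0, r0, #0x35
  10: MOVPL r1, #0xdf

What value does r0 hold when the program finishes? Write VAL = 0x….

0: ✓ CMP  NZCV=0010
1: · MOVVS
2: · MOVCC
3: ✓ CMP  NZCV=0011
4: ✓ ADDVS  r4←0xc7
5: · SUBMI
6: ✓ MOVVS  r0←0x43
7: ✓ CMP  NZCV=0011
8: ✓ MOVLE  r0←0x1a
9: · ADDLS
10: ✓ MOVPL  r1←0xdf

VAL = 0x1a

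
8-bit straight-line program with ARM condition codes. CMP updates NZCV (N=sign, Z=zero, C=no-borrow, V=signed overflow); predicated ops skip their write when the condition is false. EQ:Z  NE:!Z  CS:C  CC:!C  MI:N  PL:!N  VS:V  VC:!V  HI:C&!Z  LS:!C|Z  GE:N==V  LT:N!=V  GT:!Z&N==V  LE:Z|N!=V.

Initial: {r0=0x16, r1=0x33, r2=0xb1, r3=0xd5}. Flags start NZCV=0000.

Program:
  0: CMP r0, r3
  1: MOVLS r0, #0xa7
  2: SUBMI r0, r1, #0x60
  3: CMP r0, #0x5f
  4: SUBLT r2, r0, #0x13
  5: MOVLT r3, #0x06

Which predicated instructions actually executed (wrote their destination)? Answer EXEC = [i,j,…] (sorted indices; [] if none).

0: ✓ CMP  NZCV=0000
1: ✓ MOVLS  r0←0xa7
2: · SUBMI
3: ✓ CMP  NZCV=0011
4: ✓ SUBLT  r2←0x94
5: ✓ MOVLT  r3←0x06

EXEC = [1,4,5]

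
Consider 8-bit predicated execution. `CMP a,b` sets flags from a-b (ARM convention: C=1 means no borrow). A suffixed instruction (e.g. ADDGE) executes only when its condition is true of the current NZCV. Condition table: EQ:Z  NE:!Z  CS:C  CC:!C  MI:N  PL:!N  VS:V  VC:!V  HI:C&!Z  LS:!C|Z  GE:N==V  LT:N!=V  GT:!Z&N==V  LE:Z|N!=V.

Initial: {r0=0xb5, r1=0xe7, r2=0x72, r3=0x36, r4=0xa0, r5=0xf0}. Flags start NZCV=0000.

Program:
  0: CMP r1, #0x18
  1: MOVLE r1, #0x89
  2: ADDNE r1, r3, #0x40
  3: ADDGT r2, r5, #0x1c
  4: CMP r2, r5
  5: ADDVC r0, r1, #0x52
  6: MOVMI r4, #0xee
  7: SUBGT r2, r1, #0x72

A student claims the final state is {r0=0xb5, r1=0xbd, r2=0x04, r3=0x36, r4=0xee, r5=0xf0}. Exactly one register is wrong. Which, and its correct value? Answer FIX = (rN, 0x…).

FIX = (r1, 0x76)

[0] flags=1010 → (cmp)
[1] flags=1010 LE?T → r1=0x89
[2] flags=1010 NE?T → r1=0x76
[3] flags=1010 GT?F → skip
[4] flags=1001 → (cmp)
[5] flags=1001 VC?F → skip
[6] flags=1001 MI?T → r4=0xee
[7] flags=1001 GT?T → r2=0x04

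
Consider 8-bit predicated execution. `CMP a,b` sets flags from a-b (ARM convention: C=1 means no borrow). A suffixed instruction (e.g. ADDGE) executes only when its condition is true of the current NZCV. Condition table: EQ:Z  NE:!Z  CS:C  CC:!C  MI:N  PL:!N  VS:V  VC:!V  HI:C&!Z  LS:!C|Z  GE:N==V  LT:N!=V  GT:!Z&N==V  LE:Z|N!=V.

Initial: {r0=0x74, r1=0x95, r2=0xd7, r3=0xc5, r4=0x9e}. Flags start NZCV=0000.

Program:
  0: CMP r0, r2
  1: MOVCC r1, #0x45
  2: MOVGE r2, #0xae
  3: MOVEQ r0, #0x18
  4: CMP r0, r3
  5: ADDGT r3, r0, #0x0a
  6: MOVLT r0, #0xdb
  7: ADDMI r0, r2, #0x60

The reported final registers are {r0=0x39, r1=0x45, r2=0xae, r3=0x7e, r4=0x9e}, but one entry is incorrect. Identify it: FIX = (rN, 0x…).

FIX = (r0, 0x0e)

[0] flags=1001 → (cmp)
[1] flags=1001 CC?T → r1=0x45
[2] flags=1001 GE?T → r2=0xae
[3] flags=1001 EQ?F → skip
[4] flags=1001 → (cmp)
[5] flags=1001 GT?T → r3=0x7e
[6] flags=1001 LT?F → skip
[7] flags=1001 MI?T → r0=0x0e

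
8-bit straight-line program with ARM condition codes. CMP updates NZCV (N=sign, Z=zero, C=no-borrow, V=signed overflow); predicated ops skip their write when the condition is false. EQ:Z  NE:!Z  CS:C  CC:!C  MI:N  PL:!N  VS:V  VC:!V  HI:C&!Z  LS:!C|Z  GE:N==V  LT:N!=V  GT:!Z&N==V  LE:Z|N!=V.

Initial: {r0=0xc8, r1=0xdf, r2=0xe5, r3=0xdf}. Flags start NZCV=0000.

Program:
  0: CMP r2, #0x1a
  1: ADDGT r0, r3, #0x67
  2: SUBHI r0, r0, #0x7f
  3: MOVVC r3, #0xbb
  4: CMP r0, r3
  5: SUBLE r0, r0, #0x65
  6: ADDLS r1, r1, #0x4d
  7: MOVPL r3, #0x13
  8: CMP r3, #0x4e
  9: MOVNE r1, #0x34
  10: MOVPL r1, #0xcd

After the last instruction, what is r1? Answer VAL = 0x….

VAL = 0xcd

[0] flags=1010 → (cmp)
[1] flags=1010 GT?F → skip
[2] flags=1010 HI?T → r0=0x49
[3] flags=1010 VC?T → r3=0xbb
[4] flags=1001 → (cmp)
[5] flags=1001 LE?F → skip
[6] flags=1001 LS?T → r1=0x2c
[7] flags=1001 PL?F → skip
[8] flags=0011 → (cmp)
[9] flags=0011 NE?T → r1=0x34
[10] flags=0011 PL?T → r1=0xcd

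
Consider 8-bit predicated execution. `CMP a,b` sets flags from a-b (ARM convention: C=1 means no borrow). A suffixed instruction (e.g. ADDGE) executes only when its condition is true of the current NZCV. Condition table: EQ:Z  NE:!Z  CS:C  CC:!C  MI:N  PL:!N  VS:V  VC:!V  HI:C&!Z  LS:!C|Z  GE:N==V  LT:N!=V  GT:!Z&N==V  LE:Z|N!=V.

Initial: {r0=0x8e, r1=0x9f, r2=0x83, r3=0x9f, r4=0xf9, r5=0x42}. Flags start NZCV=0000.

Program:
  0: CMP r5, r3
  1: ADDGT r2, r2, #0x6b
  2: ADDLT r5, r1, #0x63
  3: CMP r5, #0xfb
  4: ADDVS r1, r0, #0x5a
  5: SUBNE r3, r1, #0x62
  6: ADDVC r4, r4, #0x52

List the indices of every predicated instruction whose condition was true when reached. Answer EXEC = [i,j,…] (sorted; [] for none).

0: ✓ CMP  NZCV=1001
1: ✓ ADDGT  r2←0xee
2: · ADDLT
3: ✓ CMP  NZCV=0000
4: · ADDVS
5: ✓ SUBNE  r3←0x3d
6: ✓ ADDVC  r4←0x4b

EXEC = [1,5,6]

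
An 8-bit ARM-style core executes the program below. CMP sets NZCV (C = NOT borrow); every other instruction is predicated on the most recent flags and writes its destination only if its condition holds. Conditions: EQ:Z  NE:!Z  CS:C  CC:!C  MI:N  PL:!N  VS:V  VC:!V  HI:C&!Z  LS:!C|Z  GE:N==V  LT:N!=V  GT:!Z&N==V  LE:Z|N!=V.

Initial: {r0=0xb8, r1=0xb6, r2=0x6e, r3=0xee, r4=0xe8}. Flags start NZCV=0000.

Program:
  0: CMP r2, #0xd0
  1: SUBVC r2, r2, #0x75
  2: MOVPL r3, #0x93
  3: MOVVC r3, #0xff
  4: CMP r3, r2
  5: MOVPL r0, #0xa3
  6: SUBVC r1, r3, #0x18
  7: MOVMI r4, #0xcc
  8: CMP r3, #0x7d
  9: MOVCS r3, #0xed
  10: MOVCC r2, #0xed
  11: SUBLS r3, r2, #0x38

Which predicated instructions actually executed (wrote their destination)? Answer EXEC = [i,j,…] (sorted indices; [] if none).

0: ✓ CMP  NZCV=1001
1: · SUBVC
2: · MOVPL
3: · MOVVC
4: ✓ CMP  NZCV=1010
5: · MOVPL
6: ✓ SUBVC  r1←0xd6
7: ✓ MOVMI  r4←0xcc
8: ✓ CMP  NZCV=0011
9: ✓ MOVCS  r3←0xed
10: · MOVCC
11: · SUBLS

EXEC = [6,7,9]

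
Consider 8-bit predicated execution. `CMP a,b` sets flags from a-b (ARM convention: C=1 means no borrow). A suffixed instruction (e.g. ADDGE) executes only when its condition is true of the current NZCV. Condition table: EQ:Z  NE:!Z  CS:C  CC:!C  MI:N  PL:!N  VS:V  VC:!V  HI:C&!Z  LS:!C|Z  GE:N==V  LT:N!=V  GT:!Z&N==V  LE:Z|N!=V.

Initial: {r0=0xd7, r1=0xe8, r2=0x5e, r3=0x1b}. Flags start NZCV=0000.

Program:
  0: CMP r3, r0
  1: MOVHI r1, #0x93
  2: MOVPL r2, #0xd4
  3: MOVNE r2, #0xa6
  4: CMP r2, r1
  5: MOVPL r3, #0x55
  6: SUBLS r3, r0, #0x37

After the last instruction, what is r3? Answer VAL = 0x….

VAL = 0xa0

0: ✓ CMP  NZCV=0000
1: · MOVHI
2: ✓ MOVPL  r2←0xd4
3: ✓ MOVNE  r2←0xa6
4: ✓ CMP  NZCV=1000
5: · MOVPL
6: ✓ SUBLS  r3←0xa0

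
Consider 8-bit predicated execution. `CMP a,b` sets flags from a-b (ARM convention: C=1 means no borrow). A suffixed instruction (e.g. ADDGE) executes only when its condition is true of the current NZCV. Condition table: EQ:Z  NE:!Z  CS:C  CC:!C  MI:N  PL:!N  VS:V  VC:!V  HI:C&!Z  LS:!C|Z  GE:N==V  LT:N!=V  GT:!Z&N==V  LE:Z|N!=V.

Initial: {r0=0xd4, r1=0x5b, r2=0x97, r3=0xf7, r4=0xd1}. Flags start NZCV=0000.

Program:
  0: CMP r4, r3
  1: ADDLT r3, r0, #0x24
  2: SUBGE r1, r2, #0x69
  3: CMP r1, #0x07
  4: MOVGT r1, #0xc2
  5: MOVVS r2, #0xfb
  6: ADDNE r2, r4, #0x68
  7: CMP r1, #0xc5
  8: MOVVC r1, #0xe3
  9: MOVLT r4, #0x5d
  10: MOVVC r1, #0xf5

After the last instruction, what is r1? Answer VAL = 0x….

[0] flags=1000 → (cmp)
[1] flags=1000 LT?T → r3=0xf8
[2] flags=1000 GE?F → skip
[3] flags=0010 → (cmp)
[4] flags=0010 GT?T → r1=0xc2
[5] flags=0010 VS?F → skip
[6] flags=0010 NE?T → r2=0x39
[7] flags=1000 → (cmp)
[8] flags=1000 VC?T → r1=0xe3
[9] flags=1000 LT?T → r4=0x5d
[10] flags=1000 VC?T → r1=0xf5

VAL = 0xf5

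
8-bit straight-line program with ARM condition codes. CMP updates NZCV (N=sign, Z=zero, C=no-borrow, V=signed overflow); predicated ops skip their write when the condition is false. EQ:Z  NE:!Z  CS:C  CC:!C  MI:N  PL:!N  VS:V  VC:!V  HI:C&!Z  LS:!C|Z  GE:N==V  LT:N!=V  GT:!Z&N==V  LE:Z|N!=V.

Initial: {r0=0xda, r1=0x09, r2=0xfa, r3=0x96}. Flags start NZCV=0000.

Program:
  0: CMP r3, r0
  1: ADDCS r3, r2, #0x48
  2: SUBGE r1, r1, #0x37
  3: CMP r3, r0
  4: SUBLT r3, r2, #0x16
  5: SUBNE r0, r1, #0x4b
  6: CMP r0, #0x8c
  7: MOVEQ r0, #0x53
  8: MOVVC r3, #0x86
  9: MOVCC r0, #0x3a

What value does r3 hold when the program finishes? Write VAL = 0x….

[0] flags=1000 → (cmp)
[1] flags=1000 CS?F → skip
[2] flags=1000 GE?F → skip
[3] flags=1000 → (cmp)
[4] flags=1000 LT?T → r3=0xe4
[5] flags=1000 NE?T → r0=0xbe
[6] flags=0010 → (cmp)
[7] flags=0010 EQ?F → skip
[8] flags=0010 VC?T → r3=0x86
[9] flags=0010 CC?F → skip

VAL = 0x86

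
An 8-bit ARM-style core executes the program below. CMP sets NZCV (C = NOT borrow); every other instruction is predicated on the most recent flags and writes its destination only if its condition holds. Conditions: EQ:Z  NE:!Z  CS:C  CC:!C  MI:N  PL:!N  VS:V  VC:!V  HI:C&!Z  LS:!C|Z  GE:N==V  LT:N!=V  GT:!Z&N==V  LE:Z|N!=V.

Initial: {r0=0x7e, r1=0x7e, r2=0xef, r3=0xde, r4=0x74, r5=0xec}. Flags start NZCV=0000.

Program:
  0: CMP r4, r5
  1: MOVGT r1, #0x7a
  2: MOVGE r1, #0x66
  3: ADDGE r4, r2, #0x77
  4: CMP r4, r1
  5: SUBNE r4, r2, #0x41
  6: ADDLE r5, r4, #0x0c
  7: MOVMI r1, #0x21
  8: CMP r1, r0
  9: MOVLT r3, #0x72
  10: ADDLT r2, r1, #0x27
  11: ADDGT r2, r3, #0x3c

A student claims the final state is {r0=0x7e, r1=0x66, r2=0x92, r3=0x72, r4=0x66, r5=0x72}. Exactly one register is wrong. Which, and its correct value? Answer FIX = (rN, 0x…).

FIX = (r2, 0x8d)

0: ✓ CMP  NZCV=1001
1: ✓ MOVGT  r1←0x7a
2: ✓ MOVGE  r1←0x66
3: ✓ ADDGE  r4←0x66
4: ✓ CMP  NZCV=0110
5: · SUBNE
6: ✓ ADDLE  r5←0x72
7: · MOVMI
8: ✓ CMP  NZCV=1000
9: ✓ MOVLT  r3←0x72
10: ✓ ADDLT  r2←0x8d
11: · ADDGT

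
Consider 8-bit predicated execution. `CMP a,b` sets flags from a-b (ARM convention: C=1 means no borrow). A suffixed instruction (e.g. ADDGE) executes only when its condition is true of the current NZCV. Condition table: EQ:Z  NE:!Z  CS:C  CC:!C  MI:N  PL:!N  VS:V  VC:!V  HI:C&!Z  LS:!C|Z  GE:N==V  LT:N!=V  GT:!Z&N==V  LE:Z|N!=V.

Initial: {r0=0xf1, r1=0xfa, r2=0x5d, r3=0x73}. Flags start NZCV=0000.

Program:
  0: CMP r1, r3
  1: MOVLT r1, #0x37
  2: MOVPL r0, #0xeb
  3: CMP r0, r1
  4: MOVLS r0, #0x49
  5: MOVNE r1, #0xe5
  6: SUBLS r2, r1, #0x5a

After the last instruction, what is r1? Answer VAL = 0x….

VAL = 0xe5

0: ✓ CMP  NZCV=1010
1: ✓ MOVLT  r1←0x37
2: · MOVPL
3: ✓ CMP  NZCV=1010
4: · MOVLS
5: ✓ MOVNE  r1←0xe5
6: · SUBLS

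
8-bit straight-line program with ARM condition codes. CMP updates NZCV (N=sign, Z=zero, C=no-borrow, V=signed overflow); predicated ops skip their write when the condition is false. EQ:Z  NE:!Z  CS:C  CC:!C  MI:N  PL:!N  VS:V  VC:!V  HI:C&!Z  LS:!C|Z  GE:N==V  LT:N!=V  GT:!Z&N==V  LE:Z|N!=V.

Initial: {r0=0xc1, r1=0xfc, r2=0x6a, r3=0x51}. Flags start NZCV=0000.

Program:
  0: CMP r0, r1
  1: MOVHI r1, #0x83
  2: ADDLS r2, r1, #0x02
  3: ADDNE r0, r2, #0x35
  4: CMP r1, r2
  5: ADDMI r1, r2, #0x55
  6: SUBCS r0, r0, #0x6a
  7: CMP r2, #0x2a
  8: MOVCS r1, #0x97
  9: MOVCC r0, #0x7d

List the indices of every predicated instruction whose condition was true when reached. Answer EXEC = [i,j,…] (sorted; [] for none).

0: ✓ CMP  NZCV=1000
1: · MOVHI
2: ✓ ADDLS  r2←0xfe
3: ✓ ADDNE  r0←0x33
4: ✓ CMP  NZCV=1000
5: ✓ ADDMI  r1←0x53
6: · SUBCS
7: ✓ CMP  NZCV=1010
8: ✓ MOVCS  r1←0x97
9: · MOVCC

EXEC = [2,3,5,8]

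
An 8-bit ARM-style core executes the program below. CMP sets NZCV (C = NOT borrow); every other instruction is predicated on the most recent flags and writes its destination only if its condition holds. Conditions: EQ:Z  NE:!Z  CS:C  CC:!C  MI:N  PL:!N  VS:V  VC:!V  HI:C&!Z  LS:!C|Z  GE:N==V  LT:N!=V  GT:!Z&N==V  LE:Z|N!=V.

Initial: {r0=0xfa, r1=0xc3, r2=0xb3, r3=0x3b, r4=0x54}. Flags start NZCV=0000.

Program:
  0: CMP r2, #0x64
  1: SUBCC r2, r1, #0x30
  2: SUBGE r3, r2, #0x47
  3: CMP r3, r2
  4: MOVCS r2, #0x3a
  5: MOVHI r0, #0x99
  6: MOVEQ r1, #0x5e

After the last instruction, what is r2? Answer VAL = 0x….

[0] flags=0011 → (cmp)
[1] flags=0011 CC?F → skip
[2] flags=0011 GE?F → skip
[3] flags=1001 → (cmp)
[4] flags=1001 CS?F → skip
[5] flags=1001 HI?F → skip
[6] flags=1001 EQ?F → skip

VAL = 0xb3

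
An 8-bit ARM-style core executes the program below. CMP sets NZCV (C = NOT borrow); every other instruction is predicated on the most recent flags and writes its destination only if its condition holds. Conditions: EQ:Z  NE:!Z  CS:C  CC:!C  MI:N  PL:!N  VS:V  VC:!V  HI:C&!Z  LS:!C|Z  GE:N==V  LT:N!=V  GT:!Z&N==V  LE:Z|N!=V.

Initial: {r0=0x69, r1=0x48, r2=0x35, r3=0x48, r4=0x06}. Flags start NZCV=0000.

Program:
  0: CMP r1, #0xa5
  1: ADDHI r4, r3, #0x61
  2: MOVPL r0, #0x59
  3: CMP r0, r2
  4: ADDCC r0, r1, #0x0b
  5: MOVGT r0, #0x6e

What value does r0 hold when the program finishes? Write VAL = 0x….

VAL = 0x6e

0: ✓ CMP  NZCV=1001
1: · ADDHI
2: · MOVPL
3: ✓ CMP  NZCV=0010
4: · ADDCC
5: ✓ MOVGT  r0←0x6e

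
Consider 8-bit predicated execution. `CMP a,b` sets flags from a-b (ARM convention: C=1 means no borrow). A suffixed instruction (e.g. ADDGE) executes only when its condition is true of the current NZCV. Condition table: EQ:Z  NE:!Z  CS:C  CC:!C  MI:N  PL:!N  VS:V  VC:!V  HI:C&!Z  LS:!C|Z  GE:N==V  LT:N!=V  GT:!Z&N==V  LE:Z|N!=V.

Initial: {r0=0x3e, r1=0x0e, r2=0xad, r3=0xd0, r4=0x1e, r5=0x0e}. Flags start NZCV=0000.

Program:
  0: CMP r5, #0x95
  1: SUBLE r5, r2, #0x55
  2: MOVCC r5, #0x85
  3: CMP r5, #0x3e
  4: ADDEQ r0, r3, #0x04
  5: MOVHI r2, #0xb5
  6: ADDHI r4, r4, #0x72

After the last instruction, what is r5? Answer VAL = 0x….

[0] flags=0000 → (cmp)
[1] flags=0000 LE?F → skip
[2] flags=0000 CC?T → r5=0x85
[3] flags=0011 → (cmp)
[4] flags=0011 EQ?F → skip
[5] flags=0011 HI?T → r2=0xb5
[6] flags=0011 HI?T → r4=0x90

VAL = 0x85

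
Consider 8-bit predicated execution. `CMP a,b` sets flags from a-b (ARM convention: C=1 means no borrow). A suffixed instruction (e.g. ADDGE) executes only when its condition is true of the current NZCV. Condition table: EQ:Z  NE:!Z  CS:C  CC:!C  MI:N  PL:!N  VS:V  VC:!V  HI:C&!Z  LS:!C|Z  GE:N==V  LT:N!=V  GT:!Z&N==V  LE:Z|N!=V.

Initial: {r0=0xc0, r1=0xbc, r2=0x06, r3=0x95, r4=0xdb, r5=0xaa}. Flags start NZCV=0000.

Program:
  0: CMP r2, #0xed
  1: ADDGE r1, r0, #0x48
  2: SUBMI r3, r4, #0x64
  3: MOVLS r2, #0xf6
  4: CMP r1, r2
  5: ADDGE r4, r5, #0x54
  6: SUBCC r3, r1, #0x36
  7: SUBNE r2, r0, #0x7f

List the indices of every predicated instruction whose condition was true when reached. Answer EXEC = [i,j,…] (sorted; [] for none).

EXEC = [1,3,5,6,7]

0: ✓ CMP  NZCV=0000
1: ✓ ADDGE  r1←0x08
2: · SUBMI
3: ✓ MOVLS  r2←0xf6
4: ✓ CMP  NZCV=0000
5: ✓ ADDGE  r4←0xfe
6: ✓ SUBCC  r3←0xd2
7: ✓ SUBNE  r2←0x41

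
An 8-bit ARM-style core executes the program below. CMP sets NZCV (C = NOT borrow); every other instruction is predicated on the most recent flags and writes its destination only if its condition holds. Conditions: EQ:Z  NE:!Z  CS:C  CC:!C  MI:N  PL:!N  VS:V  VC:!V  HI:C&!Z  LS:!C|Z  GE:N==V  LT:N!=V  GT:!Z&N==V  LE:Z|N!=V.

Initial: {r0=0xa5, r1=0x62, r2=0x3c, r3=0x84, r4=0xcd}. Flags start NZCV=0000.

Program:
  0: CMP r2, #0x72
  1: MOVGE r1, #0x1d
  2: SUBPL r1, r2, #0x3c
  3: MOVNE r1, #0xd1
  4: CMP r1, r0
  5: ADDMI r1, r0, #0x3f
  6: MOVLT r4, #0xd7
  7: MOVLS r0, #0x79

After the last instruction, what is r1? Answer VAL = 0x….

[0] flags=1000 → (cmp)
[1] flags=1000 GE?F → skip
[2] flags=1000 PL?F → skip
[3] flags=1000 NE?T → r1=0xd1
[4] flags=0010 → (cmp)
[5] flags=0010 MI?F → skip
[6] flags=0010 LT?F → skip
[7] flags=0010 LS?F → skip

VAL = 0xd1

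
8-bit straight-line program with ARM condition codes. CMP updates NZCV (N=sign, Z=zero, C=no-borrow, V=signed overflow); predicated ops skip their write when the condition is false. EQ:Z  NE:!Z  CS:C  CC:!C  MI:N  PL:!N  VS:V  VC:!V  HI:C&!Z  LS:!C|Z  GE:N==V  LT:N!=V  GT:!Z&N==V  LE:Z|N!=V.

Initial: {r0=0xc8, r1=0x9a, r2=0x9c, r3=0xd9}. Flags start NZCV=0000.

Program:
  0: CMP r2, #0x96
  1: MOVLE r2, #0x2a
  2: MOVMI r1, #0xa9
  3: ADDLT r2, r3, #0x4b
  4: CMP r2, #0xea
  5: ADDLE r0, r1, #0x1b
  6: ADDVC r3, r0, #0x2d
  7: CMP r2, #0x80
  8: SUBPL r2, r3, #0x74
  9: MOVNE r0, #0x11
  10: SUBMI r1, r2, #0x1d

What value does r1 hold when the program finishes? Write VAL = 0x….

0: ✓ CMP  NZCV=0010
1: · MOVLE
2: · MOVMI
3: · ADDLT
4: ✓ CMP  NZCV=1000
5: ✓ ADDLE  r0←0xb5
6: ✓ ADDVC  r3←0xe2
7: ✓ CMP  NZCV=0010
8: ✓ SUBPL  r2←0x6e
9: ✓ MOVNE  r0←0x11
10: · SUBMI

VAL = 0x9a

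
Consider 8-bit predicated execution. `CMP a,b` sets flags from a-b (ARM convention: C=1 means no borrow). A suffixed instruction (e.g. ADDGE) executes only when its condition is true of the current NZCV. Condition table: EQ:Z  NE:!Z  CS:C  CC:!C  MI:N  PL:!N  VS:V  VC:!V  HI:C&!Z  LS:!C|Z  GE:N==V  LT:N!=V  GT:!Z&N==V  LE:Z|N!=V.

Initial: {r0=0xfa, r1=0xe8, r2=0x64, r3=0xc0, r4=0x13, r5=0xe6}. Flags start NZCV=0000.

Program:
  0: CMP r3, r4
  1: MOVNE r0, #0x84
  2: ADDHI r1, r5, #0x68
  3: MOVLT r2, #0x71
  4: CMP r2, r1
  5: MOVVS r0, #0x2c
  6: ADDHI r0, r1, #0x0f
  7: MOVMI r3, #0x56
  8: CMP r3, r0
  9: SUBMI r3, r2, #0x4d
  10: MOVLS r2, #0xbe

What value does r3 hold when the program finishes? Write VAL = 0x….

VAL = 0xc0

0: ✓ CMP  NZCV=1010
1: ✓ MOVNE  r0←0x84
2: ✓ ADDHI  r1←0x4e
3: ✓ MOVLT  r2←0x71
4: ✓ CMP  NZCV=0010
5: · MOVVS
6: ✓ ADDHI  r0←0x5d
7: · MOVMI
8: ✓ CMP  NZCV=0011
9: · SUBMI
10: · MOVLS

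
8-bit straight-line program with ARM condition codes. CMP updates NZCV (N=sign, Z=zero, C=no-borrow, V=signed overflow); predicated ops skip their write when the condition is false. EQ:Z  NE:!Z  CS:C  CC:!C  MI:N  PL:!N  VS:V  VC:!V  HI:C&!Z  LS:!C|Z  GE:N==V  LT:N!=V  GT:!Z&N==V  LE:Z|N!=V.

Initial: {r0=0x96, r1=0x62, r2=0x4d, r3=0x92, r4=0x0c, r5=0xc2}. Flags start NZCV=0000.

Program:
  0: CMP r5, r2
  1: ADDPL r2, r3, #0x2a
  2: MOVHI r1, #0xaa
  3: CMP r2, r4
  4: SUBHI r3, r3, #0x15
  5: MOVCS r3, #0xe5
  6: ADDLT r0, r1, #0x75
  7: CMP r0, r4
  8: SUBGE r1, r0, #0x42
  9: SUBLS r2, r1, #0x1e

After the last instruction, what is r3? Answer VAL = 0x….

VAL = 0xe5

[0] flags=0011 → (cmp)
[1] flags=0011 PL?T → r2=0xbc
[2] flags=0011 HI?T → r1=0xaa
[3] flags=1010 → (cmp)
[4] flags=1010 HI?T → r3=0x7d
[5] flags=1010 CS?T → r3=0xe5
[6] flags=1010 LT?T → r0=0x1f
[7] flags=0010 → (cmp)
[8] flags=0010 GE?T → r1=0xdd
[9] flags=0010 LS?F → skip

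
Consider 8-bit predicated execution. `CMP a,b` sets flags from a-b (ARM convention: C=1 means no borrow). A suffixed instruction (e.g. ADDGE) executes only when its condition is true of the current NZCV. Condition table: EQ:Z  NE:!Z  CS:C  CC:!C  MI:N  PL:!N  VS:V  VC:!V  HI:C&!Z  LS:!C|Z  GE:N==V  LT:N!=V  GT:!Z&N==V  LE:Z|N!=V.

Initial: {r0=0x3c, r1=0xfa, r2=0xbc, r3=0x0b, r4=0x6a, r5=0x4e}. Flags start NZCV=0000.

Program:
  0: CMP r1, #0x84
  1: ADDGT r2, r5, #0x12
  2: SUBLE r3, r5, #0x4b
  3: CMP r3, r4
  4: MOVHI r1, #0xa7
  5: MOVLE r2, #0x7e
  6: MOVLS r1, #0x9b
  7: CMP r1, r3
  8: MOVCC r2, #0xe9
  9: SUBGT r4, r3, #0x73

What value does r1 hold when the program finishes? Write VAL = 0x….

VAL = 0x9b

[0] flags=0010 → (cmp)
[1] flags=0010 GT?T → r2=0x60
[2] flags=0010 LE?F → skip
[3] flags=1000 → (cmp)
[4] flags=1000 HI?F → skip
[5] flags=1000 LE?T → r2=0x7e
[6] flags=1000 LS?T → r1=0x9b
[7] flags=1010 → (cmp)
[8] flags=1010 CC?F → skip
[9] flags=1010 GT?F → skip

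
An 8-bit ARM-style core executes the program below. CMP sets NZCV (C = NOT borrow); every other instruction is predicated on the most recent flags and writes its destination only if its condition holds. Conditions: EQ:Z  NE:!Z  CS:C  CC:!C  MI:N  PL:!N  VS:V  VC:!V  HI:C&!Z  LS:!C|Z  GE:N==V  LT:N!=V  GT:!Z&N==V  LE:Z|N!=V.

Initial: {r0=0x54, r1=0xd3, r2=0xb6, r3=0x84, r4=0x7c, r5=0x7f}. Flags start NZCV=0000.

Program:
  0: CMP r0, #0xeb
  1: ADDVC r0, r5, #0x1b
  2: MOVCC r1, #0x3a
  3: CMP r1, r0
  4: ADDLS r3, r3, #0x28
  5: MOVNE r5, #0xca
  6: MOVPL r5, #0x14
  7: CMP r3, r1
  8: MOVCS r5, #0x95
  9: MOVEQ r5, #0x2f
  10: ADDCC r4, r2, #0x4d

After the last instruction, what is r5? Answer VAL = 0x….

VAL = 0x95

0: ✓ CMP  NZCV=0000
1: ✓ ADDVC  r0←0x9a
2: ✓ MOVCC  r1←0x3a
3: ✓ CMP  NZCV=1001
4: ✓ ADDLS  r3←0xac
5: ✓ MOVNE  r5←0xca
6: · MOVPL
7: ✓ CMP  NZCV=0011
8: ✓ MOVCS  r5←0x95
9: · MOVEQ
10: · ADDCC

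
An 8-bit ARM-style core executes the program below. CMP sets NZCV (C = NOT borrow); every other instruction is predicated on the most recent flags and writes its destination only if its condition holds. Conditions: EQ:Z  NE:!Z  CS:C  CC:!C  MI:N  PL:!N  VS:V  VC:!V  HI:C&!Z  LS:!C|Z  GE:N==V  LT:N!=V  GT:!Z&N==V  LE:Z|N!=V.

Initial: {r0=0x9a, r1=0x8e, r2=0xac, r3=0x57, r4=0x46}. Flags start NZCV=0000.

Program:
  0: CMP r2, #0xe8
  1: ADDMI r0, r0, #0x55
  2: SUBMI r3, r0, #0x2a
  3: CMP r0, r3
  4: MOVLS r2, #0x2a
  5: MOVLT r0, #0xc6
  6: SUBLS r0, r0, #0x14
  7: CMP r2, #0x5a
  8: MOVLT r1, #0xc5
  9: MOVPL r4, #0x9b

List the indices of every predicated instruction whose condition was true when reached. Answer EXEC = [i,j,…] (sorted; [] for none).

EXEC = [1,2,8,9]

[0] flags=1000 → (cmp)
[1] flags=1000 MI?T → r0=0xef
[2] flags=1000 MI?T → r3=0xc5
[3] flags=0010 → (cmp)
[4] flags=0010 LS?F → skip
[5] flags=0010 LT?F → skip
[6] flags=0010 LS?F → skip
[7] flags=0011 → (cmp)
[8] flags=0011 LT?T → r1=0xc5
[9] flags=0011 PL?T → r4=0x9b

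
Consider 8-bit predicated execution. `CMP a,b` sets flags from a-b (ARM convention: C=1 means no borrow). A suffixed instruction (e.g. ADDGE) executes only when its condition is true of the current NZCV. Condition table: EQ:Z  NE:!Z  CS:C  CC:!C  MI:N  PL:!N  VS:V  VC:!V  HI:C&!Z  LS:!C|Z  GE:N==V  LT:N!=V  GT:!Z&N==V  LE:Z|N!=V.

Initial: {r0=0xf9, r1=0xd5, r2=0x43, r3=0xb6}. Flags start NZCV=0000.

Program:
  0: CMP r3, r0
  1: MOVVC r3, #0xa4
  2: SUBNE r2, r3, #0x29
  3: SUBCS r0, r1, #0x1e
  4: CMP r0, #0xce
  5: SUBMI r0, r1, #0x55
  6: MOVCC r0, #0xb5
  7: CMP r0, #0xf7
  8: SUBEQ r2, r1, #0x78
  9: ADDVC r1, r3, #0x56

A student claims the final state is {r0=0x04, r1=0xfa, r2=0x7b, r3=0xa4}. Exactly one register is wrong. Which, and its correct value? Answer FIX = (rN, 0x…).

0: ✓ CMP  NZCV=1000
1: ✓ MOVVC  r3←0xa4
2: ✓ SUBNE  r2←0x7b
3: · SUBCS
4: ✓ CMP  NZCV=0010
5: · SUBMI
6: · MOVCC
7: ✓ CMP  NZCV=0010
8: · SUBEQ
9: ✓ ADDVC  r1←0xfa

FIX = (r0, 0xf9)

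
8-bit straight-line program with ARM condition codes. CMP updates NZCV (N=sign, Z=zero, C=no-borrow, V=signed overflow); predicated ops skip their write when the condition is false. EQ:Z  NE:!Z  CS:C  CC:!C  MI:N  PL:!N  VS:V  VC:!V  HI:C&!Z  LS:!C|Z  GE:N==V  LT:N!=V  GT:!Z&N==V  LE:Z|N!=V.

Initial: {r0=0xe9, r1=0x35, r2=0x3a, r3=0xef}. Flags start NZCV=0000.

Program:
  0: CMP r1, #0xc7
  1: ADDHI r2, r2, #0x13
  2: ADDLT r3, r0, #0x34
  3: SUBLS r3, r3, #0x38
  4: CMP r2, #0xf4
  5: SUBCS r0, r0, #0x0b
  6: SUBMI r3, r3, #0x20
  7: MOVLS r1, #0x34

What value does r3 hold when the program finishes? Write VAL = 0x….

VAL = 0xb7

[0] flags=0000 → (cmp)
[1] flags=0000 HI?F → skip
[2] flags=0000 LT?F → skip
[3] flags=0000 LS?T → r3=0xb7
[4] flags=0000 → (cmp)
[5] flags=0000 CS?F → skip
[6] flags=0000 MI?F → skip
[7] flags=0000 LS?T → r1=0x34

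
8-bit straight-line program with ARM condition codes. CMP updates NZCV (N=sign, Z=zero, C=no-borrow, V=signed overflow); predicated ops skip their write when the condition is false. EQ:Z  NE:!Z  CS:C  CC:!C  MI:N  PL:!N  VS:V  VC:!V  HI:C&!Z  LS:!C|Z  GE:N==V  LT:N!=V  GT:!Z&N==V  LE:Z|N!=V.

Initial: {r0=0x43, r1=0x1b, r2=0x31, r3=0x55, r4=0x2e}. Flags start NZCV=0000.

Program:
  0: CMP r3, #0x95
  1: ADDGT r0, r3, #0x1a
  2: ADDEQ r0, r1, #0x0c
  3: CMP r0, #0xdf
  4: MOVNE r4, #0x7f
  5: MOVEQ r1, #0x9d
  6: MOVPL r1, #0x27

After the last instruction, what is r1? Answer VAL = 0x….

VAL = 0x1b

[0] flags=1001 → (cmp)
[1] flags=1001 GT?T → r0=0x6f
[2] flags=1001 EQ?F → skip
[3] flags=1001 → (cmp)
[4] flags=1001 NE?T → r4=0x7f
[5] flags=1001 EQ?F → skip
[6] flags=1001 PL?F → skip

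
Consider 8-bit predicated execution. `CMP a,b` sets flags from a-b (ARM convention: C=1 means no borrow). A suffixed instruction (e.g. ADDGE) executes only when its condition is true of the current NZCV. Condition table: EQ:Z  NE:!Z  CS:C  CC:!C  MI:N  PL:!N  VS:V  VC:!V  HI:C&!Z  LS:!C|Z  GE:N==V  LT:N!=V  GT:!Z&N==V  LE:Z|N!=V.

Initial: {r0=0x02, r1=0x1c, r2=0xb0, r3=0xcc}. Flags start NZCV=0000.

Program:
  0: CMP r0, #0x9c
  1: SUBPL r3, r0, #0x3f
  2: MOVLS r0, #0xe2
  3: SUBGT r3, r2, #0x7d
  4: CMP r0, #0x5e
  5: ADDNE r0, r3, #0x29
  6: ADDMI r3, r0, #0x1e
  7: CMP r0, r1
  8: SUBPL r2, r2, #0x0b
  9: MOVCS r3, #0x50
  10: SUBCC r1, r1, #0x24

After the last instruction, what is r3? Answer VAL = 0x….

[0] flags=0000 → (cmp)
[1] flags=0000 PL?T → r3=0xc3
[2] flags=0000 LS?T → r0=0xe2
[3] flags=0000 GT?T → r3=0x33
[4] flags=1010 → (cmp)
[5] flags=1010 NE?T → r0=0x5c
[6] flags=1010 MI?T → r3=0x7a
[7] flags=0010 → (cmp)
[8] flags=0010 PL?T → r2=0xa5
[9] flags=0010 CS?T → r3=0x50
[10] flags=0010 CC?F → skip

VAL = 0x50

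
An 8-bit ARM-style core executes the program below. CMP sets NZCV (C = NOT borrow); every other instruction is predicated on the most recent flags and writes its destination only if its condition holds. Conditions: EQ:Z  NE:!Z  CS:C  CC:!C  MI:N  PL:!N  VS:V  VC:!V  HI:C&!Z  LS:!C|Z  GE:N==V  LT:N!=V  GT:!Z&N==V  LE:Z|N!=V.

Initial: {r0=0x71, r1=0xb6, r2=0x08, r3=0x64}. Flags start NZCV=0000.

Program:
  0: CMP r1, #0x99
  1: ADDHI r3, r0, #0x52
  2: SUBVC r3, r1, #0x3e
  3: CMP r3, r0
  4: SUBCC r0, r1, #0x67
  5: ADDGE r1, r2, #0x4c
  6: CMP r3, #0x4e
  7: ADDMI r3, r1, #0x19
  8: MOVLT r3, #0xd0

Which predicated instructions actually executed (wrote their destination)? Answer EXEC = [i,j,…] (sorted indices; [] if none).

0: ✓ CMP  NZCV=0010
1: ✓ ADDHI  r3←0xc3
2: ✓ SUBVC  r3←0x78
3: ✓ CMP  NZCV=0010
4: · SUBCC
5: ✓ ADDGE  r1←0x54
6: ✓ CMP  NZCV=0010
7: · ADDMI
8: · MOVLT

EXEC = [1,2,5]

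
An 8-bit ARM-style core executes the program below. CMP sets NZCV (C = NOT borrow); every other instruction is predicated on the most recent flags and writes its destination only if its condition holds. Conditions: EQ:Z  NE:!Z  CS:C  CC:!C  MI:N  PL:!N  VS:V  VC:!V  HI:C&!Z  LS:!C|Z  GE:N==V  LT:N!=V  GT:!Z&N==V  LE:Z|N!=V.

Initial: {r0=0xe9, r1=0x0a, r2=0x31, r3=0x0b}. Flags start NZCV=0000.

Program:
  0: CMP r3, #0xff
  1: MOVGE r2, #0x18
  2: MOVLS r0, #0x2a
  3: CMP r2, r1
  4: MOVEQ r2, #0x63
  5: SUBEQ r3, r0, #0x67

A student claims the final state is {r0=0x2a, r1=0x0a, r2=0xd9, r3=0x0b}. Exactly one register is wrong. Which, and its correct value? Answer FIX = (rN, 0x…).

0: ✓ CMP  NZCV=0000
1: ✓ MOVGE  r2←0x18
2: ✓ MOVLS  r0←0x2a
3: ✓ CMP  NZCV=0010
4: · MOVEQ
5: · SUBEQ

FIX = (r2, 0x18)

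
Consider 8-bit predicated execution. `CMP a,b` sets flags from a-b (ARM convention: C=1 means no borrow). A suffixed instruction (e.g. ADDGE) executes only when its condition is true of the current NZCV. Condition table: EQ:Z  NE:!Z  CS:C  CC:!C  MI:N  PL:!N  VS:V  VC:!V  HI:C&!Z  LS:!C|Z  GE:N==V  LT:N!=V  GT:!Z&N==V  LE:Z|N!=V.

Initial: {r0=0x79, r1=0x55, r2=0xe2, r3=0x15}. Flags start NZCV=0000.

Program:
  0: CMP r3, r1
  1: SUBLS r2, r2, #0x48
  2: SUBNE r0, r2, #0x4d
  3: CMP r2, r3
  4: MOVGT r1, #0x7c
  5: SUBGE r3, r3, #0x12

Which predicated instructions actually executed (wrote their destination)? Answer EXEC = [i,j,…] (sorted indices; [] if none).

0: ✓ CMP  NZCV=1000
1: ✓ SUBLS  r2←0x9a
2: ✓ SUBNE  r0←0x4d
3: ✓ CMP  NZCV=1010
4: · MOVGT
5: · SUBGE

EXEC = [1,2]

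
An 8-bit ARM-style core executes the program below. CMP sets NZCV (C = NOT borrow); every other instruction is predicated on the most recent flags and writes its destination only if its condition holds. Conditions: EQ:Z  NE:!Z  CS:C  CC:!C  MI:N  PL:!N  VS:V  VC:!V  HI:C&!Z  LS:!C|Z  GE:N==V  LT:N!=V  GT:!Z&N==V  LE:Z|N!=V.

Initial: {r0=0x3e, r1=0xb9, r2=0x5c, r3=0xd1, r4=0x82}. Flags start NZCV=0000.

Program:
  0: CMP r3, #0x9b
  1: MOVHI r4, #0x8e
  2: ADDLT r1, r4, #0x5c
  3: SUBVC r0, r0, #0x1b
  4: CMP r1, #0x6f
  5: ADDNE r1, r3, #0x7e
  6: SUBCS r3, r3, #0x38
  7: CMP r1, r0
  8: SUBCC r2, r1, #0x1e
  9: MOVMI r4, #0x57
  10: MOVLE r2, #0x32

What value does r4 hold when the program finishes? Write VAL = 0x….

0: ✓ CMP  NZCV=0010
1: ✓ MOVHI  r4←0x8e
2: · ADDLT
3: ✓ SUBVC  r0←0x23
4: ✓ CMP  NZCV=0011
5: ✓ ADDNE  r1←0x4f
6: ✓ SUBCS  r3←0x99
7: ✓ CMP  NZCV=0010
8: · SUBCC
9: · MOVMI
10: · MOVLE

VAL = 0x8e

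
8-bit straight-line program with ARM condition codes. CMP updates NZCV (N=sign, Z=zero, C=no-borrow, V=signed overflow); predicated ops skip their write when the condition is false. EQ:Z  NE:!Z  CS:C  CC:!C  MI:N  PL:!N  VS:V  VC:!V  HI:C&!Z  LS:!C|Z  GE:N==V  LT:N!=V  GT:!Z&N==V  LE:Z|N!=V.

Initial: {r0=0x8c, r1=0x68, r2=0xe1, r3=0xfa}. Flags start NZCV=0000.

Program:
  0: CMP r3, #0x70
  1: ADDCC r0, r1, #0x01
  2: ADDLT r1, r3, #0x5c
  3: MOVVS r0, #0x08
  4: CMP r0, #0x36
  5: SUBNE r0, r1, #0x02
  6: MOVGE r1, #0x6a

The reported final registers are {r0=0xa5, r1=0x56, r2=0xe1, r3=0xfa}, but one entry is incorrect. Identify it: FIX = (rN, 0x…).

[0] flags=1010 → (cmp)
[1] flags=1010 CC?F → skip
[2] flags=1010 LT?T → r1=0x56
[3] flags=1010 VS?F → skip
[4] flags=0011 → (cmp)
[5] flags=0011 NE?T → r0=0x54
[6] flags=0011 GE?F → skip

FIX = (r0, 0x54)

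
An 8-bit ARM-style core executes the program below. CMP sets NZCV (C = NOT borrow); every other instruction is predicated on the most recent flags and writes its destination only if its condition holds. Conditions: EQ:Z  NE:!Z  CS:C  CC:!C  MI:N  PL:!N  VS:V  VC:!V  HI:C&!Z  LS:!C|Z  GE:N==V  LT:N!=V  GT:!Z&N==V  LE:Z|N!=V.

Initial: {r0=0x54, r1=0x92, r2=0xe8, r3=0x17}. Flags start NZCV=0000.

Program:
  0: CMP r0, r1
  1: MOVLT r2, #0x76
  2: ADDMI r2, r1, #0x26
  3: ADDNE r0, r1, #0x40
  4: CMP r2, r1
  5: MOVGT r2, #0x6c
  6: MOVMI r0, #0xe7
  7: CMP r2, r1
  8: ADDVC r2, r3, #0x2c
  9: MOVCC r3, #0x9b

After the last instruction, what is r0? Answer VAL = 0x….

VAL = 0xd2

[0] flags=1001 → (cmp)
[1] flags=1001 LT?F → skip
[2] flags=1001 MI?T → r2=0xb8
[3] flags=1001 NE?T → r0=0xd2
[4] flags=0010 → (cmp)
[5] flags=0010 GT?T → r2=0x6c
[6] flags=0010 MI?F → skip
[7] flags=1001 → (cmp)
[8] flags=1001 VC?F → skip
[9] flags=1001 CC?T → r3=0x9b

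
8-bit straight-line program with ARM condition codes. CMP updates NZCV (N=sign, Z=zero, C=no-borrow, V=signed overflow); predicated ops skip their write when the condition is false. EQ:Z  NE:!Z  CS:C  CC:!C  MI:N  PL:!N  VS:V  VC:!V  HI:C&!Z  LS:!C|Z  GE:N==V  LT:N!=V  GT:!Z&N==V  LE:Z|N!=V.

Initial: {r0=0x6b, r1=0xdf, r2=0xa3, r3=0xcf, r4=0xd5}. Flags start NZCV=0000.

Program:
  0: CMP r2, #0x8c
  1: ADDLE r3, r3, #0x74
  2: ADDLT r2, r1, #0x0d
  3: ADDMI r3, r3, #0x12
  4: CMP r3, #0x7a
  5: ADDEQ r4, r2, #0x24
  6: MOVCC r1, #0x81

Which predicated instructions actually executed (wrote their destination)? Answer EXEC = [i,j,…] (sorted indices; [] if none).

0: ✓ CMP  NZCV=0010
1: · ADDLE
2: · ADDLT
3: · ADDMI
4: ✓ CMP  NZCV=0011
5: · ADDEQ
6: · MOVCC

EXEC = []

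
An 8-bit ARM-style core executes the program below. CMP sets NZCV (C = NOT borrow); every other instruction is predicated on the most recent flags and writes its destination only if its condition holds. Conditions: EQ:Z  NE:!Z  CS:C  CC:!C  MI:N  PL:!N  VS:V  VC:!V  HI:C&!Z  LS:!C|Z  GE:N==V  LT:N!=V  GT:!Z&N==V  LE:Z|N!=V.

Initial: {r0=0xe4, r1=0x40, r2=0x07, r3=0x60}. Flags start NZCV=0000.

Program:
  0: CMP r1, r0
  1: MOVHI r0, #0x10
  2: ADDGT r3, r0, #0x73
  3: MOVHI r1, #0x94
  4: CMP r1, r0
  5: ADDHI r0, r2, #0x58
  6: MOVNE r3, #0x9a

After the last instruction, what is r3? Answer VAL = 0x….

[0] flags=0000 → (cmp)
[1] flags=0000 HI?F → skip
[2] flags=0000 GT?T → r3=0x57
[3] flags=0000 HI?F → skip
[4] flags=0000 → (cmp)
[5] flags=0000 HI?F → skip
[6] flags=0000 NE?T → r3=0x9a

VAL = 0x9a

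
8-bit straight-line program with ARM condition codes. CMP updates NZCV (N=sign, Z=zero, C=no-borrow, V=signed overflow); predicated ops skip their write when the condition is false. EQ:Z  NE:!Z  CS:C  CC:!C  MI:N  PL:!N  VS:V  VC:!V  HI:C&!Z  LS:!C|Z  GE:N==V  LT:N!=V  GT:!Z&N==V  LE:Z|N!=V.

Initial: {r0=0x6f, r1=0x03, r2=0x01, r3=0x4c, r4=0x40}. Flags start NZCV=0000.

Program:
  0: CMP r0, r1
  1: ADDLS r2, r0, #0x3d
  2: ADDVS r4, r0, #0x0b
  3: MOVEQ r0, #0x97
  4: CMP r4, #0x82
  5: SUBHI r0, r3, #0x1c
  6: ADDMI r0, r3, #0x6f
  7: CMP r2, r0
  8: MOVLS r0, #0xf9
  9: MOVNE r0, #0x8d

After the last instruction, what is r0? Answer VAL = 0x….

VAL = 0x8d

0: ✓ CMP  NZCV=0010
1: · ADDLS
2: · ADDVS
3: · MOVEQ
4: ✓ CMP  NZCV=1001
5: · SUBHI
6: ✓ ADDMI  r0←0xbb
7: ✓ CMP  NZCV=0000
8: ✓ MOVLS  r0←0xf9
9: ✓ MOVNE  r0←0x8d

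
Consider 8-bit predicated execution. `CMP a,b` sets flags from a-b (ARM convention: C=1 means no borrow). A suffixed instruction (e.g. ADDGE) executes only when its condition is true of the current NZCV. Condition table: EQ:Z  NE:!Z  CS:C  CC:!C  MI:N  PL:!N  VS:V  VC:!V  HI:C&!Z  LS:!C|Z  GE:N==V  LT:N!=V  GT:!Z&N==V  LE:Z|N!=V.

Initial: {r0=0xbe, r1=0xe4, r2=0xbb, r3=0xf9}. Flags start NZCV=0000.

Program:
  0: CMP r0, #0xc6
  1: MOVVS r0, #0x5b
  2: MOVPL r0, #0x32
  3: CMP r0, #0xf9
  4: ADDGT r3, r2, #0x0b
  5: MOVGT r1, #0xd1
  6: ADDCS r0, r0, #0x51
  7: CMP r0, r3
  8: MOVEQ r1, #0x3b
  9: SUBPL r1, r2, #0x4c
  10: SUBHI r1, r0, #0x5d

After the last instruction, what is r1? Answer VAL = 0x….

VAL = 0xe4

[0] flags=1000 → (cmp)
[1] flags=1000 VS?F → skip
[2] flags=1000 PL?F → skip
[3] flags=1000 → (cmp)
[4] flags=1000 GT?F → skip
[5] flags=1000 GT?F → skip
[6] flags=1000 CS?F → skip
[7] flags=1000 → (cmp)
[8] flags=1000 EQ?F → skip
[9] flags=1000 PL?F → skip
[10] flags=1000 HI?F → skip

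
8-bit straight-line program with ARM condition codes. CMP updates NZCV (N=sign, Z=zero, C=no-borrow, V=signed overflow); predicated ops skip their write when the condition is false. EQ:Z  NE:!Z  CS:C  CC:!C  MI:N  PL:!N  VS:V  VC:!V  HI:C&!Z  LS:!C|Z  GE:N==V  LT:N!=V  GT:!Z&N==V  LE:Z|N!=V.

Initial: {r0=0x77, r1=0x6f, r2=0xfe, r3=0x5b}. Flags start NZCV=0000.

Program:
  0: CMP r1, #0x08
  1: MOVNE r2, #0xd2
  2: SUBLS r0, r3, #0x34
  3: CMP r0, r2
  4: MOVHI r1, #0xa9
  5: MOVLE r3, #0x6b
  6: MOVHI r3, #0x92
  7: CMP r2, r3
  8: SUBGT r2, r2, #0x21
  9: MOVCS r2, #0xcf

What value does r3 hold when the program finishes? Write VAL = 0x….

VAL = 0x5b

0: ✓ CMP  NZCV=0010
1: ✓ MOVNE  r2←0xd2
2: · SUBLS
3: ✓ CMP  NZCV=1001
4: · MOVHI
5: · MOVLE
6: · MOVHI
7: ✓ CMP  NZCV=0011
8: · SUBGT
9: ✓ MOVCS  r2←0xcf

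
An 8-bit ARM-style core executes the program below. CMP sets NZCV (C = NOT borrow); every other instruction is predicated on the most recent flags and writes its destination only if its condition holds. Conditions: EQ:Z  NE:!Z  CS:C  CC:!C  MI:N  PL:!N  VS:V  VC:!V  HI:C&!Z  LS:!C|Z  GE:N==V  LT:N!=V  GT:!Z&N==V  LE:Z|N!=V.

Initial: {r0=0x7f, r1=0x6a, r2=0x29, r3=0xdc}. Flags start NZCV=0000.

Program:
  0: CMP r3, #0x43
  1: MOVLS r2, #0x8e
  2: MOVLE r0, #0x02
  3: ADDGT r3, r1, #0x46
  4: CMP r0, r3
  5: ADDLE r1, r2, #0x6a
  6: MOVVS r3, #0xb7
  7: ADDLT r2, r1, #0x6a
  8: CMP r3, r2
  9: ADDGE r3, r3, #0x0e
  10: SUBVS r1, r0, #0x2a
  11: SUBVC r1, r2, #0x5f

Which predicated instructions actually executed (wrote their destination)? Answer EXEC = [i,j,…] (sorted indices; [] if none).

0: ✓ CMP  NZCV=1010
1: · MOVLS
2: ✓ MOVLE  r0←0x02
3: · ADDGT
4: ✓ CMP  NZCV=0000
5: · ADDLE
6: · MOVVS
7: · ADDLT
8: ✓ CMP  NZCV=1010
9: · ADDGE
10: · SUBVS
11: ✓ SUBVC  r1←0xca

EXEC = [2,11]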